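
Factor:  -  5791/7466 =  - 2^(-1) *3733^(-1)*5791^1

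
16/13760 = 1/860 = 0.00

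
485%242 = 1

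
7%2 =1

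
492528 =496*993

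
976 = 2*488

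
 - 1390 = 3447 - 4837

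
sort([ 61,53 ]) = [ 53,61 ] 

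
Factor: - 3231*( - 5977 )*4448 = 85898383776 =2^5*3^2*43^1*139^2 * 359^1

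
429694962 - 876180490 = - 446485528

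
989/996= 989/996 = 0.99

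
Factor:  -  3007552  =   - 2^6 * 46993^1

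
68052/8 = 8506 + 1/2 = 8506.50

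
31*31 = 961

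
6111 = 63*97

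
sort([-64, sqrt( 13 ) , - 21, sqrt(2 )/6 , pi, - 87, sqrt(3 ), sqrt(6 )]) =[ - 87, - 64, - 21, sqrt(2) /6, sqrt( 3 ),sqrt( 6 ), pi, sqrt ( 13 )] 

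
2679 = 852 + 1827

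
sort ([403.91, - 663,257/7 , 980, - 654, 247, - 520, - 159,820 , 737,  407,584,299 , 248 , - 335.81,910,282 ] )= [  -  663, - 654,-520,  -  335.81,-159, 257/7 , 247,248, 282  ,  299,403.91 , 407,  584,737, 820, 910,980 ]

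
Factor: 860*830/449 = 2^3 * 5^2*43^1*83^1*449^(-1)= 713800/449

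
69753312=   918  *75984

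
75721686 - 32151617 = 43570069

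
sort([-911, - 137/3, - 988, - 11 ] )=[ -988, - 911, - 137/3, -11] 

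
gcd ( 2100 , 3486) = 42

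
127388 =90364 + 37024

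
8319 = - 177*( - 47) 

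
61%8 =5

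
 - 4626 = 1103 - 5729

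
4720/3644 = 1 + 269/911 = 1.30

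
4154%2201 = 1953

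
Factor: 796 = 2^2*199^1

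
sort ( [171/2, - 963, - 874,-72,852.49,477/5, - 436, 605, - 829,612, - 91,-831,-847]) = [-963, - 874 ,-847, - 831,-829,-436 , - 91, - 72,  171/2,477/5, 605,612,852.49 ] 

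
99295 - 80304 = 18991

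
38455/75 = 512 + 11/15 = 512.73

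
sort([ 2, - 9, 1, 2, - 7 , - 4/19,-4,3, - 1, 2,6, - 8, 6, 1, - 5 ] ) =[ - 9,-8, - 7, - 5, - 4,-1, - 4/19, 1,1 , 2, 2, 2, 3, 6, 6]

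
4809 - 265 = 4544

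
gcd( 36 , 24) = 12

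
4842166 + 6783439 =11625605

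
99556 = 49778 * 2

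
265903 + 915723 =1181626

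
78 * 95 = 7410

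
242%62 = 56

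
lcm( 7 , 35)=35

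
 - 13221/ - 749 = 17  +  488/749 = 17.65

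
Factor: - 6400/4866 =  - 3200/2433 = -2^7*3^( - 1 )*5^2*811^( - 1 ) 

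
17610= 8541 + 9069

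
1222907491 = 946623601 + 276283890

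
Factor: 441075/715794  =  147025/238598= 2^(-1)*5^2*5881^1*119299^( - 1 )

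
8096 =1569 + 6527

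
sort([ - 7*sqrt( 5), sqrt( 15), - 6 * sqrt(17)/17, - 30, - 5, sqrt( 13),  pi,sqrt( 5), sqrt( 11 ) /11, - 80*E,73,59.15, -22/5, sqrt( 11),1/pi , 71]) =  [ - 80*E,-30, - 7*sqrt (5),-5, - 22/5,- 6*sqrt( 17)/17, sqrt ( 11 ) /11, 1/pi,sqrt( 5), pi,sqrt( 11),sqrt( 13 ), sqrt( 15), 59.15, 71,73]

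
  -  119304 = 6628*( - 18)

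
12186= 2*6093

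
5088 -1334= 3754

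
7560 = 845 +6715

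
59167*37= 2189179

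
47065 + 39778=86843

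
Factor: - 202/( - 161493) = 2^1*3^( - 1 )*101^1*53831^( - 1)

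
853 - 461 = 392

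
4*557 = 2228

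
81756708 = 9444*8657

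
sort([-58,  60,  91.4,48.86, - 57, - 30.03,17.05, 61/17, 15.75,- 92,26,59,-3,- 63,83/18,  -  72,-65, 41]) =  [ - 92,  -  72 , - 65, - 63 ,-58,-57, - 30.03,-3 , 61/17 , 83/18,  15.75,17.05, 26, 41, 48.86,59, 60,91.4]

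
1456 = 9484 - 8028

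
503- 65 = 438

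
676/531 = 676/531= 1.27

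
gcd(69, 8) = 1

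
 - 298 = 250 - 548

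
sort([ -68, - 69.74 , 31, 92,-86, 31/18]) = [ - 86, - 69.74, - 68,31/18,31,92]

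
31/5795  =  31/5795 = 0.01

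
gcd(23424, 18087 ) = 3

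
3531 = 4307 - 776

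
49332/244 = 202  +  11/61 = 202.18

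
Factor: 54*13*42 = 2^2* 3^4*7^1*13^1 = 29484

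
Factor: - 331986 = -2^1*3^1*55331^1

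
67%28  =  11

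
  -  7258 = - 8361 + 1103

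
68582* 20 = 1371640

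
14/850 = 7/425 = 0.02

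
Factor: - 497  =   - 7^1*71^1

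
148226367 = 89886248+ 58340119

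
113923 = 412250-298327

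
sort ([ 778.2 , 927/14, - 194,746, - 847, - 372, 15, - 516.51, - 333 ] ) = [ - 847,-516.51 , - 372, - 333, - 194,15,927/14, 746,778.2]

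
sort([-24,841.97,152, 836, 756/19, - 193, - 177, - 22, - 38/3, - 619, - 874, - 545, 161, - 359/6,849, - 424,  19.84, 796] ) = [-874, - 619,  -  545, - 424, - 193,  -  177,- 359/6 , - 24, - 22,  -  38/3,  19.84,756/19,152,161,796,836,  841.97,849 ]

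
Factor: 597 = 3^1 * 199^1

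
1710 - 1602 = 108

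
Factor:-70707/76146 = -13/14 = - 2^(- 1 )*7^( - 1)*13^1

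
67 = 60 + 7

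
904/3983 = 904/3983 = 0.23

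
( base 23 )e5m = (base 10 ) 7543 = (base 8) 16567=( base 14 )2A6B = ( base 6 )54531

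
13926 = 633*22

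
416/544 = 13/17 = 0.76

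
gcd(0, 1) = 1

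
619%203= 10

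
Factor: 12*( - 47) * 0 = 0 =0^1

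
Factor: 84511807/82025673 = 3^( - 1)*179^1*472133^1*27341891^( - 1 )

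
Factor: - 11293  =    -  23^1 * 491^1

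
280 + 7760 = 8040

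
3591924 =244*14721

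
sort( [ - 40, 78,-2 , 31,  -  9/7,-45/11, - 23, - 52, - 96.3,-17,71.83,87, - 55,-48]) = [  -  96.3,-55, - 52,-48, - 40, - 23,-17 ,-45/11, - 2, - 9/7,31,71.83,78, 87]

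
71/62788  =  71/62788 = 0.00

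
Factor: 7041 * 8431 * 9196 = 2^2  *  3^1*11^2*19^1*2347^1 * 8431^1 = 545899122516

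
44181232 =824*53618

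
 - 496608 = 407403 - 904011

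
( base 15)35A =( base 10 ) 760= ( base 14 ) 3C4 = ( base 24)17g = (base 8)1370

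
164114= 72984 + 91130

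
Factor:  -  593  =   - 593^1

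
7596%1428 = 456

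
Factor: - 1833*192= -351936 = - 2^6*3^2 * 13^1*47^1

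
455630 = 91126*5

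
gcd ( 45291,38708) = 1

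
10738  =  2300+8438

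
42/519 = 14/173 = 0.08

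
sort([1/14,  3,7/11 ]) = [1/14,7/11,3 ]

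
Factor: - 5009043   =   - 3^1*13^1*128437^1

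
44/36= 1  +  2/9 = 1.22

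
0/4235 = 0  =  0.00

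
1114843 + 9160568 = 10275411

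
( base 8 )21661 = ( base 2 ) 10001110110001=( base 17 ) 1ea8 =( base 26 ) ddb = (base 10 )9137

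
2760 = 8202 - 5442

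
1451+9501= 10952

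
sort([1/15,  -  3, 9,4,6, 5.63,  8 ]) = [-3,  1/15, 4,5.63,6,8, 9 ]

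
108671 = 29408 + 79263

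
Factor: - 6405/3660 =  - 2^( - 2)*7^1=- 7/4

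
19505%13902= 5603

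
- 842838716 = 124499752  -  967338468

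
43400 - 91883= - 48483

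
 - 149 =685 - 834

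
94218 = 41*2298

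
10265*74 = 759610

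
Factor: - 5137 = - 11^1*467^1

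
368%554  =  368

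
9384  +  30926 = 40310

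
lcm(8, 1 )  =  8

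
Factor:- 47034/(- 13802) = 3^3 * 13^1*103^( - 1 ) = 351/103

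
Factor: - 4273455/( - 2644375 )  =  3^1*5^( - 3)*4231^(-1 )  *  284897^1= 854691/528875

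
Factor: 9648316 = 2^2 * 17^1*23^1*31^1*199^1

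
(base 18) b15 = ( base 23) 6HM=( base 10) 3587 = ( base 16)E03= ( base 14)1443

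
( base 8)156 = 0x6e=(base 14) 7C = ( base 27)42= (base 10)110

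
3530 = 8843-5313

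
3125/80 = 625/16 = 39.06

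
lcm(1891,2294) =139934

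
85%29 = 27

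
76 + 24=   100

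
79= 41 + 38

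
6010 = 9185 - 3175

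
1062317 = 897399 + 164918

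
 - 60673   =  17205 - 77878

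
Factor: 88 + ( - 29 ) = 59^1  =  59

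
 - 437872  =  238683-676555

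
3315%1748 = 1567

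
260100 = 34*7650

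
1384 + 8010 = 9394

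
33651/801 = 42 + 1/89 = 42.01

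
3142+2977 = 6119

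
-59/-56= 59/56 = 1.05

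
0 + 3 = 3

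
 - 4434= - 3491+- 943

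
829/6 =829/6 = 138.17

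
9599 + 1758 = 11357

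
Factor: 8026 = 2^1 * 4013^1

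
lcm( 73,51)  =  3723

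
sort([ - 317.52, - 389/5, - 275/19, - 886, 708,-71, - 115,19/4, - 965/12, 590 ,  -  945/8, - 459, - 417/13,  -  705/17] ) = [ - 886, - 459, - 317.52, - 945/8  , - 115 ,-965/12, - 389/5, - 71,- 705/17, - 417/13, - 275/19,19/4,590,708 ] 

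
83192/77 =1080  +  32/77=1080.42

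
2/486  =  1/243 = 0.00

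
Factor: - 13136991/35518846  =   - 2^( - 1 ) * 3^1*  7^1*11^( - 1 )*83^1*7537^1 * 1614493^( -1)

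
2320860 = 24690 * 94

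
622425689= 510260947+112164742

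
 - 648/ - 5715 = 72/635=0.11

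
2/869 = 2/869 = 0.00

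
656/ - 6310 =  - 328/3155 = - 0.10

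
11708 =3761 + 7947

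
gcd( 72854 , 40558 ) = 2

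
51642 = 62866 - 11224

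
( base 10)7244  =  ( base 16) 1C4C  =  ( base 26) aig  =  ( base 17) 1812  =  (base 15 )222E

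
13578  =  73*186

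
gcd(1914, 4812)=6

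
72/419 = 72/419=0.17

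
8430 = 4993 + 3437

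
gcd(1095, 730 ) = 365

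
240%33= 9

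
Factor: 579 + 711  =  2^1*3^1*5^1*43^1  =  1290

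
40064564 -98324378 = - 58259814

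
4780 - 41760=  - 36980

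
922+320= 1242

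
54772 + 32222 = 86994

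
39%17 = 5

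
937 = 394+543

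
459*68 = 31212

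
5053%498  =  73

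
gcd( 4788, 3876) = 228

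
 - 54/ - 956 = 27/478 =0.06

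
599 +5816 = 6415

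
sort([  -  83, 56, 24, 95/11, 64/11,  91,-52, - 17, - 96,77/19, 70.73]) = [ - 96,-83, - 52, - 17,77/19, 64/11,95/11, 24,  56, 70.73,91]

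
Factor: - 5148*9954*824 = -42224390208 = - 2^6*3^4*7^1*11^1*13^1*79^1*103^1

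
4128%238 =82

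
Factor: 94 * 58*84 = 457968  =  2^4*3^1*7^1*29^1*47^1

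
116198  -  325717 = - 209519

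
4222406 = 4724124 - 501718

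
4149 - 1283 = 2866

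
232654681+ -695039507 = - 462384826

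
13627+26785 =40412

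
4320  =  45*96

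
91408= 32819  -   - 58589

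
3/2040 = 1/680 = 0.00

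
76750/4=19187 + 1/2 = 19187.50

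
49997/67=49997/67= 746.22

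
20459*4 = 81836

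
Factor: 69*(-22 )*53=-2^1*3^1*11^1*23^1*53^1  =  - 80454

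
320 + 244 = 564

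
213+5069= 5282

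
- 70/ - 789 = 70/789 = 0.09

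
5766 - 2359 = 3407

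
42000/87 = 14000/29 = 482.76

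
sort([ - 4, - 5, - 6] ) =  [ - 6, - 5,- 4]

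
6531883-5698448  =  833435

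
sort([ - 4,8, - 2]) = [-4, - 2,8]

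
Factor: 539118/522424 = 549/532 = 2^( - 2 )*3^2*7^(-1)*19^(- 1)*61^1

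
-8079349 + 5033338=-3046011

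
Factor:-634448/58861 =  - 2^4  *11^( - 1 ) * 19^1*2087^1*5351^( -1) 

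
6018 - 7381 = -1363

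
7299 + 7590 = 14889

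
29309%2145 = 1424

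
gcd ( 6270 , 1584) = 66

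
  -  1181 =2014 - 3195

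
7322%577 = 398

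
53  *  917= 48601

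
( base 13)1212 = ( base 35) 22U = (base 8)4766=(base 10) 2550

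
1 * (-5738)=-5738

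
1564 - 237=1327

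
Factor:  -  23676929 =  - 37^1*67^1*9551^1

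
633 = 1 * 633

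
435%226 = 209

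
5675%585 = 410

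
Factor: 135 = 3^3*5^1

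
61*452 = 27572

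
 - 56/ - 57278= 28/28639= 0.00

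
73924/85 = 869 + 59/85 =869.69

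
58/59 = 58/59 = 0.98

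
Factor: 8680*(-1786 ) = - 2^4*5^1*7^1*19^1*31^1 *47^1 = - 15502480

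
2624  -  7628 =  - 5004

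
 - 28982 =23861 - 52843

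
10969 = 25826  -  14857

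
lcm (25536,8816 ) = 740544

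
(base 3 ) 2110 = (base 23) 2k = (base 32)22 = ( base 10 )66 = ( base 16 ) 42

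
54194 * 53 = 2872282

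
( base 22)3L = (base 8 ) 127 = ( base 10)87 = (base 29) 30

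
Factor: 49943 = 49943^1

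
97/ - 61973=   -  97/61973 = - 0.00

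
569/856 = 569/856 = 0.66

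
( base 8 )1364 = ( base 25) 156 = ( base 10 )756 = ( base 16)2F4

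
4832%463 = 202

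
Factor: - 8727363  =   - 3^2 *191^1  *  5077^1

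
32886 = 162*203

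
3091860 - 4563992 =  - 1472132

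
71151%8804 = 719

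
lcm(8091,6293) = 56637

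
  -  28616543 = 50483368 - 79099911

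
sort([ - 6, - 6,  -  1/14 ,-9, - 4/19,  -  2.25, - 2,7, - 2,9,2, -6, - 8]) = [ - 9,-8,-6,-6,-6, - 2.25, - 2 , - 2, - 4/19, - 1/14, 2,7,9]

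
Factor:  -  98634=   -  2^1*3^1*17^1*967^1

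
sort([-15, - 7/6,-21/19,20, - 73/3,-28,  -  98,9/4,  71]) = [ - 98 , - 28,-73/3, - 15, - 7/6, - 21/19,9/4, 20,71]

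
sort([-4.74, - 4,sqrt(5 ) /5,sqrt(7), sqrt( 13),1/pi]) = [ - 4.74, - 4, 1/pi,sqrt(5) /5,sqrt( 7 ),sqrt (13)] 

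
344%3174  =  344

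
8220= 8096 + 124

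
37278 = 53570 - 16292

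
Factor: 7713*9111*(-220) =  - 2^2*3^3*5^1*11^1*857^1 * 3037^1 = -  15460091460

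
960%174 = 90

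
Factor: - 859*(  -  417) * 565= 202384695 = 3^1*5^1 * 113^1*139^1 * 859^1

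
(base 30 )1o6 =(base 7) 4512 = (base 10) 1626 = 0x65A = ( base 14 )842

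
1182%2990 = 1182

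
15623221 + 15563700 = 31186921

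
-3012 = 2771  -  5783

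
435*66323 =28850505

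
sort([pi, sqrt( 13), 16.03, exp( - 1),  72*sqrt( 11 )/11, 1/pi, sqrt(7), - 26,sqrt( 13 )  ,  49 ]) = [ - 26,1/pi,exp(-1 ),sqrt( 7),pi, sqrt( 13 ),sqrt( 13), 16.03, 72*sqrt( 11 ) /11, 49]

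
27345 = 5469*5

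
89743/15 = 5982 + 13/15 = 5982.87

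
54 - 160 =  - 106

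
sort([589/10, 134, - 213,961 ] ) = [ - 213 , 589/10,134, 961]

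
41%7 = 6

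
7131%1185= 21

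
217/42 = 31/6 = 5.17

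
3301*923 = 3046823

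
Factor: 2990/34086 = 3^( - 1)*5^1 * 19^( - 1 ) =5/57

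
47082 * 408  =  19209456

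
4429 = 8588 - 4159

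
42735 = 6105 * 7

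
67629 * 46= 3110934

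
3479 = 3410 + 69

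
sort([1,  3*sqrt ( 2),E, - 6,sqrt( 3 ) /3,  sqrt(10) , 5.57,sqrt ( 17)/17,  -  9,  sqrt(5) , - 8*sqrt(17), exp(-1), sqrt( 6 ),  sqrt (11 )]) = [ - 8*sqrt(17 ),-9 ,  -  6, sqrt( 17) /17,exp(-1) , sqrt( 3) /3, 1,sqrt(5),sqrt(6 ),E,sqrt( 10), sqrt(11),3*sqrt( 2),5.57]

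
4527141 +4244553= 8771694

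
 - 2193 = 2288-4481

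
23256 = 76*306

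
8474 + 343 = 8817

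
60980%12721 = 10096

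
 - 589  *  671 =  - 395219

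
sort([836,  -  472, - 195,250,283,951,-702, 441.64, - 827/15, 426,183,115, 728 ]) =[ - 702,-472, - 195, - 827/15,115,  183,250, 283, 426 , 441.64, 728, 836  ,  951]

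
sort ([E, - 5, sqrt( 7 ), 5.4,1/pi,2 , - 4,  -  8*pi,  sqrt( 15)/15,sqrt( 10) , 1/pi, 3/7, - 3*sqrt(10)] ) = [ - 8*pi, - 3*sqrt( 10 ), - 5, - 4,sqrt(15)/15,1/pi, 1/pi,3/7,2, sqrt( 7),E,  sqrt( 10),5.4] 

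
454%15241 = 454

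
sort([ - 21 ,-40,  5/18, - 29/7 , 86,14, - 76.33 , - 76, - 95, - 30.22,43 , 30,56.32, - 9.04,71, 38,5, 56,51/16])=[ - 95, - 76.33, - 76, - 40,-30.22, - 21, - 9.04, - 29/7,5/18,51/16 , 5, 14,30, 38,43,56, 56.32 , 71,86]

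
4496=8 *562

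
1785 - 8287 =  - 6502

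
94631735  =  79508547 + 15123188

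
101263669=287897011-186633342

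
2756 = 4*689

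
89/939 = 89/939=0.09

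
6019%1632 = 1123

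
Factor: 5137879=241^1*21319^1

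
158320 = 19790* 8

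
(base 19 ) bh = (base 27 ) 8A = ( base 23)9j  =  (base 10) 226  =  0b11100010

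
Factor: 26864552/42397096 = 146003/230419 = 7^(-1)*11^1*13^1 * 1021^1 * 32917^(  -  1 )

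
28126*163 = 4584538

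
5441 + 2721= 8162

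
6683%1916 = 935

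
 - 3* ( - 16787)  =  50361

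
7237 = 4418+2819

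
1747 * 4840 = 8455480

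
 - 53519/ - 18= 53519/18 = 2973.28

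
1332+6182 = 7514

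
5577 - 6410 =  - 833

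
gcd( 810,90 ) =90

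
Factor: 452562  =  2^1*3^1 * 11^1*6857^1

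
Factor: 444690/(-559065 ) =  - 486/611 = - 2^1*3^5 * 13^(-1 )*47^( - 1 ) 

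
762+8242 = 9004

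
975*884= 861900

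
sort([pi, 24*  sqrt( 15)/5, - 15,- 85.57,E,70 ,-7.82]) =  [ - 85.57, - 15,-7.82,E, pi, 24*sqrt(15 ) /5, 70 ]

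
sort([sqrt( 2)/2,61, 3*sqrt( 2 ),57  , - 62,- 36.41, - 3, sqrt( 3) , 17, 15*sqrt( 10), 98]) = [ - 62, - 36.41, - 3, sqrt (2)/2 , sqrt( 3), 3*sqrt(2),  17, 15*sqrt( 10),57, 61, 98 ]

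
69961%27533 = 14895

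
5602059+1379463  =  6981522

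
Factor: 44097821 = 37^1*1191833^1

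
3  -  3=0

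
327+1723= 2050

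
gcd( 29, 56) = 1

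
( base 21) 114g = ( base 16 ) 264A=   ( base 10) 9802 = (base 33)901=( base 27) dc1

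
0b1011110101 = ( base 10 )757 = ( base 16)2f5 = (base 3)1001001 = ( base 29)q3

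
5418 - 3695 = 1723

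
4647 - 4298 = 349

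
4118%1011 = 74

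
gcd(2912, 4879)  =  7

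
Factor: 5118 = 2^1  *  3^1*853^1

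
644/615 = 644/615 = 1.05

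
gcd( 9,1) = 1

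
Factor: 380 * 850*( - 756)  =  -244188000 = -2^5*3^3*5^3*7^1 * 17^1*19^1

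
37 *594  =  21978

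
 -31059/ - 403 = 31059/403 = 77.07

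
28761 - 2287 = 26474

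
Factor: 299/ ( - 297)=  - 3^( - 3)*11^( - 1)*13^1*23^1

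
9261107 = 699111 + 8561996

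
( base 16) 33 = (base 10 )51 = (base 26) 1P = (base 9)56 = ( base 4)303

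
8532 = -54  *( - 158)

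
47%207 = 47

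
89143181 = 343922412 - 254779231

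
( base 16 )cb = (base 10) 203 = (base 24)8b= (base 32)6B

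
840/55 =168/11 = 15.27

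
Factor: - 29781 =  - 3^3 * 1103^1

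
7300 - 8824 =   -  1524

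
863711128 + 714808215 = 1578519343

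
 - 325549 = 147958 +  - 473507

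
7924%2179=1387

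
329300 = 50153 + 279147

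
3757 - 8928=-5171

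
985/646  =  985/646 = 1.52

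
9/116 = 9/116=0.08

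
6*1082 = 6492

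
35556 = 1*35556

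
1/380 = 1/380 = 0.00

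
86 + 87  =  173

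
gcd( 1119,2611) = 373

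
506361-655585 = - 149224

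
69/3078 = 23/1026 = 0.02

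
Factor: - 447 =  - 3^1*149^1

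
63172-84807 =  - 21635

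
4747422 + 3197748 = 7945170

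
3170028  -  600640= 2569388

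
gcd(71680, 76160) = 4480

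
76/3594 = 38/1797 = 0.02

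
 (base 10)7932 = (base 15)253C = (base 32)7NS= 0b1111011111100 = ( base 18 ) 168C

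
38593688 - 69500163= - 30906475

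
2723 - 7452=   -  4729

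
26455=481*55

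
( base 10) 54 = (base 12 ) 46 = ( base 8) 66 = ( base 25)24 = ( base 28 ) 1Q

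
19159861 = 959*19979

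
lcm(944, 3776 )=3776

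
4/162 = 2/81 = 0.02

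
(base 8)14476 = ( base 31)6ME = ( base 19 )HH2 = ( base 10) 6462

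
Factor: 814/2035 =2/5  =  2^1 *5^( - 1)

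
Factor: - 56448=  - 2^7*3^2*7^2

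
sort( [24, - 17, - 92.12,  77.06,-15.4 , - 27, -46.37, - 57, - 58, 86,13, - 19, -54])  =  [-92.12, - 58, - 57, - 54, - 46.37,-27, - 19 ,-17, - 15.4  ,  13 , 24,77.06, 86]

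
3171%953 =312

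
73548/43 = 73548/43 = 1710.42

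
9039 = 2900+6139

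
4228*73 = 308644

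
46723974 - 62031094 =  -15307120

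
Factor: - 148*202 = - 29896 = - 2^3*37^1*101^1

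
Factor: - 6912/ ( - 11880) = 32/55  =  2^5*5^(-1)*11^(-1)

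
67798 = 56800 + 10998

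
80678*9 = 726102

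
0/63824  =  0 = 0.00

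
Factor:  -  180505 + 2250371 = 2^1 * 541^1*1913^1 =2069866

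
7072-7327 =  - 255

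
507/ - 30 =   -  169/10 = - 16.90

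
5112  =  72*71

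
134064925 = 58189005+75875920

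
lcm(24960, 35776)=1073280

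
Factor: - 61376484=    - 2^2*3^1*13^1 * 107^1*3677^1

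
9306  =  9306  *1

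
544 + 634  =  1178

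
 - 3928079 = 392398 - 4320477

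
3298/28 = 117 + 11/14 = 117.79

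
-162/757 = -162/757 = - 0.21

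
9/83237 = 9/83237 = 0.00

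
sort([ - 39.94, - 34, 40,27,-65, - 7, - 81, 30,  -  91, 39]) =[-91, - 81, - 65, - 39.94,  -  34, - 7, 27, 30 , 39,40]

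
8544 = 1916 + 6628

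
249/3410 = 249/3410= 0.07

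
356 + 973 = 1329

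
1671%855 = 816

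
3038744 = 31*98024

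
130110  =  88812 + 41298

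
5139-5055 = 84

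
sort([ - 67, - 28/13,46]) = [-67,  -  28/13, 46]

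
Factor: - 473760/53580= -2^3*3^1 * 7^1 * 19^( - 1) = - 168/19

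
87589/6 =14598  +  1/6 = 14598.17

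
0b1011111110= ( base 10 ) 766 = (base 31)OM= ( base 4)23332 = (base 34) mi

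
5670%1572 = 954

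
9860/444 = 2465/111 =22.21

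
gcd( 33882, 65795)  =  1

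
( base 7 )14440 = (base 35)397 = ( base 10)3997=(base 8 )7635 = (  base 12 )2391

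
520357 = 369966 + 150391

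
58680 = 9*6520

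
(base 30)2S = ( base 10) 88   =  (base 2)1011000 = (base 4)1120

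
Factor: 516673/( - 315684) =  - 2^( - 2 )*3^(-3 )*37^( - 1 )*79^( - 1 )*516673^1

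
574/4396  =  41/314 = 0.13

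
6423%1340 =1063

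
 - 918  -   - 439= -479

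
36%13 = 10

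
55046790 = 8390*6561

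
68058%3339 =1278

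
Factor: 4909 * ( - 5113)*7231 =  - 7^1*1033^1*4909^1*5113^1 = - 181496053627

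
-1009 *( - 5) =5045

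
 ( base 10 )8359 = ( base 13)3A60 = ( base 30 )98J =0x20A7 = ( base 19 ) 142I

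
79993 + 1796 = 81789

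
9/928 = 9/928=0.01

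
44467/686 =44467/686 =64.82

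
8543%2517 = 992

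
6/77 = 6/77 = 0.08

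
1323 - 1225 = 98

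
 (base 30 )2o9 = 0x9E1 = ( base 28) 369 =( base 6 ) 15413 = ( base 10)2529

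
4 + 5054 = 5058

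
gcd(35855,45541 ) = 1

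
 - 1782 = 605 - 2387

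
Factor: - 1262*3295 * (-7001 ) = 2^1*5^1*631^1*659^1 * 7001^1 =29112188290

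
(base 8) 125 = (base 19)49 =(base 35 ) 2F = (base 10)85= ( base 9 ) 104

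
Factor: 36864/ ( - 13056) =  - 2^4*3^1*17^ (- 1 ) = -48/17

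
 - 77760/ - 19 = 4092+ 12/19 = 4092.63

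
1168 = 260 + 908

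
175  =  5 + 170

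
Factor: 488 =2^3*61^1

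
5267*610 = 3212870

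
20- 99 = - 79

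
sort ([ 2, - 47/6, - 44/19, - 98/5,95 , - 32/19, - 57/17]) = [ - 98/5 , - 47/6, -57/17,-44/19, - 32/19,2, 95] 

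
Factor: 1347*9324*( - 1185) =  - 2^2*3^4*5^1*7^1*37^1*79^1*449^1 = -14882922180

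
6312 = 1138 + 5174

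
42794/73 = 586 +16/73= 586.22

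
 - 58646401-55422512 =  - 114068913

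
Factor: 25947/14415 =9/5 = 3^2 * 5^(-1 ) 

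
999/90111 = 333/30037= 0.01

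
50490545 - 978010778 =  - 927520233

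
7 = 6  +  1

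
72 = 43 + 29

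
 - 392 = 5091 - 5483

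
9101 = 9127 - 26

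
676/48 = 14 + 1/12  =  14.08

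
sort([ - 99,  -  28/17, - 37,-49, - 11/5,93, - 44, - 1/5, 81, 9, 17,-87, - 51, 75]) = [- 99, - 87,-51 , - 49,  -  44, - 37, - 11/5, - 28/17, - 1/5, 9,17, 75, 81, 93]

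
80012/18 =4445 +1/9 = 4445.11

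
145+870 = 1015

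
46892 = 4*11723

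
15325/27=567 + 16/27= 567.59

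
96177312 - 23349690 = 72827622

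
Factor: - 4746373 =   -  59^1*80447^1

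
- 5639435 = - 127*44405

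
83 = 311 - 228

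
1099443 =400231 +699212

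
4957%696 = 85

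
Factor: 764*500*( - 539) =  - 2^4*5^3*7^2*11^1*191^1 = - 205898000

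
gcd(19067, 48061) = 1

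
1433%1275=158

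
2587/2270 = 2587/2270 = 1.14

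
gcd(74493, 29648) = 1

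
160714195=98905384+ 61808811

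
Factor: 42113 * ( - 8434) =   -  2^1*23^1*1831^1*4217^1 = -355181042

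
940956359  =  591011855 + 349944504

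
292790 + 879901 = 1172691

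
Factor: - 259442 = -2^1*73^1 * 1777^1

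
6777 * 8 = 54216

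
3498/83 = 42 + 12/83 = 42.14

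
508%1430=508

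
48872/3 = 48872/3 =16290.67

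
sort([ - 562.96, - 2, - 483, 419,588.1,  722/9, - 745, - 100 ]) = [  -  745, - 562.96, - 483, - 100, - 2,722/9 , 419,588.1 ]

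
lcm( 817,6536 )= 6536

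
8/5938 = 4/2969 = 0.00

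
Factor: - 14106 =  - 2^1*3^1*2351^1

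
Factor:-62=-2^1*31^1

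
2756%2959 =2756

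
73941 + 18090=92031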